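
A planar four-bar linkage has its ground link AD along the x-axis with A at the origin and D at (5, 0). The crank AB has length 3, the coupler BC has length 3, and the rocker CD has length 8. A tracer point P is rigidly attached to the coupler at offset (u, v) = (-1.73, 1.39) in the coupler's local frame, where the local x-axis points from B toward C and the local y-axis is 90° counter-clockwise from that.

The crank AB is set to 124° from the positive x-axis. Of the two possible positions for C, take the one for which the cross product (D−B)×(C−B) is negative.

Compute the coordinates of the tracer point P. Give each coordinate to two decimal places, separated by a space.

0.33 3.43

A=(0,0), D=(5.00,0)
B = A + 3.00·(cos124°, sin124°) = (-1.6776, 2.4871)
|BD| = 7.1257
circle(B,3.00) ∩ circle(D,8.00): a=-0.2964, h=2.9853
  candidates: C₊=(-0.9134,5.3881) cross=21.273; C₋=(-2.9973,-0.2070) cross=-21.273
  mode - wants cross < 0 → take C=(-2.9973,-0.2070) (cross=-21.273)
ex = (C−B)/|BC| = (-0.4399,-0.8980); ey = (0.8980,-0.4399)
P = B + -1.73·ex + 1.39·ey = (0.3317,3.4292)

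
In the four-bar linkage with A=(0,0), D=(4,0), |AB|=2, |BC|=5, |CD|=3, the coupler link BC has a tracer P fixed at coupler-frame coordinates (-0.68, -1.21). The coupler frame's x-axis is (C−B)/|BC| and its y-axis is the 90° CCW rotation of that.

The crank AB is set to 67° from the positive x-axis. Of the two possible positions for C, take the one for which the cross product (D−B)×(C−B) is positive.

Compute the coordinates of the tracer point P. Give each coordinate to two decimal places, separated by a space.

0.25 0.56

A=(0,0), D=(4.00,0)
B = A + 2.00·(cos67°, sin67°) = (0.7815, 1.8410)
|BD| = 3.7079
circle(B,5.00) ∩ circle(D,3.00): a=4.0115, h=2.9846
  candidates: C₊=(5.7455,2.4400) cross=11.066; C₋=(2.7817,-2.7415) cross=-11.066
  mode + wants cross > 0 → take C=(5.7455,2.4400) (cross=11.066)
ex = (C−B)/|BC| = (0.9928,0.1198); ey = (-0.1198,0.9928)
P = B + -0.68·ex + -1.21·ey = (0.2513,0.5583)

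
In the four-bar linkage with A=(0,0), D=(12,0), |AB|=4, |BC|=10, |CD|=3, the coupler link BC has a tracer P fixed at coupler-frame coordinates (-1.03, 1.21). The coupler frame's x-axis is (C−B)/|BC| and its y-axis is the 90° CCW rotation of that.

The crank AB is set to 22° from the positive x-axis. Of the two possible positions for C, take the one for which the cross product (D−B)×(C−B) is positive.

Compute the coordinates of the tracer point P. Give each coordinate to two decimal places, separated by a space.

A=(0,0), D=(12.00,0)
B = A + 4.00·(cos22°, sin22°) = (3.7087, 1.4984)
|BD| = 8.4256
circle(B,10.00) ∩ circle(D,3.00): a=9.6130, h=2.7550
  candidates: C₊=(13.6585,2.4999) cross=23.212; C₋=(12.6786,-2.9223) cross=-23.212
  mode + wants cross > 0 → take C=(13.6585,2.4999) (cross=23.212)
ex = (C−B)/|BC| = (0.9950,0.1001); ey = (-0.1001,0.9950)
P = B + -1.03·ex + 1.21·ey = (2.5627,2.5992)

2.56 2.60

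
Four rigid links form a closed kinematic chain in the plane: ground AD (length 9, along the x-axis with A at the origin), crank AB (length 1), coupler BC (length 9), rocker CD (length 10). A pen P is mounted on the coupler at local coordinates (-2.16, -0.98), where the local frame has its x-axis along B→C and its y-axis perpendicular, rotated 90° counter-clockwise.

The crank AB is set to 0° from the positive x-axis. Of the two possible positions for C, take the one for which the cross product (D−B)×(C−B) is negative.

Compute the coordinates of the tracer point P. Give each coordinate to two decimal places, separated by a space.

A=(0,0), D=(9.00,0)
B = A + 1.00·(cos0°, sin0°) = (1.0000, 0.0000)
|BD| = 8.0000
circle(B,9.00) ∩ circle(D,10.00): a=2.8125, h=8.5493
  candidates: C₊=(3.8125,8.5493) cross=68.394; C₋=(3.8125,-8.5493) cross=-68.394
  mode - wants cross < 0 → take C=(3.8125,-8.5493) (cross=-68.394)
ex = (C−B)/|BC| = (0.3125,-0.9499); ey = (0.9499,0.3125)
P = B + -2.16·ex + -0.98·ey = (-0.6059,1.7456)

-0.61 1.75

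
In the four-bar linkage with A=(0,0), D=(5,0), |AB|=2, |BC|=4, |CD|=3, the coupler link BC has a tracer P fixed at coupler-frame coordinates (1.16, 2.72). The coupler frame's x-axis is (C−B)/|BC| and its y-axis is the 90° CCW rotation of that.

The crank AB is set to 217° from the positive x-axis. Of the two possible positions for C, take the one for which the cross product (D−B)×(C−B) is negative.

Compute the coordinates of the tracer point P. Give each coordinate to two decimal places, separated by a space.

-0.25 1.43

A=(0,0), D=(5.00,0)
B = A + 2.00·(cos217°, sin217°) = (-1.5973, -1.2036)
|BD| = 6.7062
circle(B,4.00) ∩ circle(D,3.00): a=3.8750, h=0.9922
  candidates: C₊=(2.0367,0.4679) cross=6.654; C₋=(2.3929,-1.4842) cross=-6.654
  mode - wants cross < 0 → take C=(2.3929,-1.4842) (cross=-6.654)
ex = (C−B)/|BC| = (0.9975,-0.0701); ey = (0.0701,0.9975)
P = B + 1.16·ex + 2.72·ey = (-0.2493,1.4283)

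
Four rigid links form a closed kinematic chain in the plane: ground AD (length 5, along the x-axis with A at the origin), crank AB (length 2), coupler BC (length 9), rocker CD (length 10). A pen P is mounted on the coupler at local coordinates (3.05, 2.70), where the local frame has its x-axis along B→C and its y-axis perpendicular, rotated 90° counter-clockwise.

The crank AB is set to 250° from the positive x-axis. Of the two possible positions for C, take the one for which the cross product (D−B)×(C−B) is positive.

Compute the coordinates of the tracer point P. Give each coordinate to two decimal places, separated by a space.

-3.84 0.69

A=(0,0), D=(5.00,0)
B = A + 2.00·(cos250°, sin250°) = (-0.6840, -1.8794)
|BD| = 5.9867
circle(B,9.00) ∩ circle(D,10.00): a=1.4065, h=8.8894
  candidates: C₊=(-2.1393,7.0022) cross=53.218; C₋=(3.4420,-9.8779) cross=-53.218
  mode + wants cross > 0 → take C=(-2.1393,7.0022) (cross=53.218)
ex = (C−B)/|BC| = (-0.1617,0.9868); ey = (-0.9868,-0.1617)
P = B + 3.05·ex + 2.70·ey = (-3.8417,0.6939)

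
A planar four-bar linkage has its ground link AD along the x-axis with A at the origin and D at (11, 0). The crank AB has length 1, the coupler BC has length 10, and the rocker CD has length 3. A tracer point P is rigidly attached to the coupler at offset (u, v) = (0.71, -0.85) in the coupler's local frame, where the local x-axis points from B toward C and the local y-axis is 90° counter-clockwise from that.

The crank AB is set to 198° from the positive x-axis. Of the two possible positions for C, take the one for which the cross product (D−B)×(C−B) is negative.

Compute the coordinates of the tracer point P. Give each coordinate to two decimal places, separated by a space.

A=(0,0), D=(11.00,0)
B = A + 1.00·(cos198°, sin198°) = (-0.9511, -0.3090)
|BD| = 11.9551
circle(B,10.00) ∩ circle(D,3.00): a=9.7834, h=2.0698
  candidates: C₊=(8.7756,2.0130) cross=24.745; C₋=(8.8826,-2.1253) cross=-24.745
  mode - wants cross < 0 → take C=(8.8826,-2.1253) (cross=-24.745)
ex = (C−B)/|BC| = (0.9834,-0.1816); ey = (0.1816,0.9834)
P = B + 0.71·ex + -0.85·ey = (-0.4072,-1.2738)

-0.41 -1.27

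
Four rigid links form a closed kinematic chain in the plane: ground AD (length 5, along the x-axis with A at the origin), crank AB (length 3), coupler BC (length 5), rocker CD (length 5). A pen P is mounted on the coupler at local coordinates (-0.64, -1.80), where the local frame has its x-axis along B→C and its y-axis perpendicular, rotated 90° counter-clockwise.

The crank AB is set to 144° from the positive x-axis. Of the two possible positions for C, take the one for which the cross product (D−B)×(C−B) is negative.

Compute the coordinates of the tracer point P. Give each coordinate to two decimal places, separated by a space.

-4.26 1.21

A=(0,0), D=(5.00,0)
B = A + 3.00·(cos144°, sin144°) = (-2.4271, 1.7634)
|BD| = 7.6335
circle(B,5.00) ∩ circle(D,5.00): a=3.8168, h=3.2299
  candidates: C₊=(2.0326,4.0242) cross=24.656; C₋=(0.5404,-2.2609) cross=-24.656
  mode - wants cross < 0 → take C=(0.5404,-2.2609) (cross=-24.656)
ex = (C−B)/|BC| = (0.5935,-0.8048); ey = (0.8048,0.5935)
P = B + -0.64·ex + -1.80·ey = (-4.2556,1.2102)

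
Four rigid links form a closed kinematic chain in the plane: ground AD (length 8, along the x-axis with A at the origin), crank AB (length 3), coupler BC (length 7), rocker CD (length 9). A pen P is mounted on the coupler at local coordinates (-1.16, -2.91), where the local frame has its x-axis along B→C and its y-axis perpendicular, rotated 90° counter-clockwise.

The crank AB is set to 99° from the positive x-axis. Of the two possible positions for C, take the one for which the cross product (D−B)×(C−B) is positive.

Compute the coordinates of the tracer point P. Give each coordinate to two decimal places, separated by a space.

A=(0,0), D=(8.00,0)
B = A + 3.00·(cos99°, sin99°) = (-0.4693, 2.9631)
|BD| = 8.9727
circle(B,7.00) ∩ circle(D,9.00): a=2.7031, h=6.4570
  candidates: C₊=(4.2145,8.1652) cross=57.937; C₋=(-0.0501,-4.0244) cross=-57.937
  mode + wants cross > 0 → take C=(4.2145,8.1652) (cross=57.937)
ex = (C−B)/|BC| = (0.6691,0.7432); ey = (-0.7432,0.6691)
P = B + -1.16·ex + -2.91·ey = (0.9171,0.1539)

0.92 0.15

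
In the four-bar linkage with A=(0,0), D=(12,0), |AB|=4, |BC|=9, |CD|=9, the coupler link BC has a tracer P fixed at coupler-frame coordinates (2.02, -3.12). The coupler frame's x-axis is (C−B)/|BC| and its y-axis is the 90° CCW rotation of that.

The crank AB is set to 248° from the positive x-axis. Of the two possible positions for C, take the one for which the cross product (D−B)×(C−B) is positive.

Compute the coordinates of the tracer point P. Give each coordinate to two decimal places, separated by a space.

A=(0,0), D=(12.00,0)
B = A + 4.00·(cos248°, sin248°) = (-1.4984, -3.7087)
|BD| = 13.9987
circle(B,9.00) ∩ circle(D,9.00): a=6.9993, h=5.6577
  candidates: C₊=(3.7519,3.6012) cross=79.200; C₋=(6.7497,-7.3099) cross=-79.200
  mode + wants cross > 0 → take C=(3.7519,3.6012) (cross=79.200)
ex = (C−B)/|BC| = (0.5834,0.8122); ey = (-0.8122,0.5834)
P = B + 2.02·ex + -3.12·ey = (2.2141,-3.8882)

2.21 -3.89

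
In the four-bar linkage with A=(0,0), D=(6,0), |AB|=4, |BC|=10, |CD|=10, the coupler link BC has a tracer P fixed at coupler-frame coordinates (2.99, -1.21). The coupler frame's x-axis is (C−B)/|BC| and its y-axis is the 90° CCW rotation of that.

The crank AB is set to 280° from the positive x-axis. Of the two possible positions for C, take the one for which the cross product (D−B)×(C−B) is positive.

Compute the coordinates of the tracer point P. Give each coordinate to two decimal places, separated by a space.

0.96 -0.72

A=(0,0), D=(6.00,0)
B = A + 4.00·(cos280°, sin280°) = (0.6946, -3.9392)
|BD| = 6.6079
circle(B,10.00) ∩ circle(D,10.00): a=3.3040, h=9.4384
  candidates: C₊=(-2.2793,5.6083) cross=62.369; C₋=(8.9739,-9.5476) cross=-62.369
  mode + wants cross > 0 → take C=(-2.2793,5.6083) (cross=62.369)
ex = (C−B)/|BC| = (-0.2974,0.9548); ey = (-0.9548,-0.2974)
P = B + 2.99·ex + -1.21·ey = (0.9607,-0.7247)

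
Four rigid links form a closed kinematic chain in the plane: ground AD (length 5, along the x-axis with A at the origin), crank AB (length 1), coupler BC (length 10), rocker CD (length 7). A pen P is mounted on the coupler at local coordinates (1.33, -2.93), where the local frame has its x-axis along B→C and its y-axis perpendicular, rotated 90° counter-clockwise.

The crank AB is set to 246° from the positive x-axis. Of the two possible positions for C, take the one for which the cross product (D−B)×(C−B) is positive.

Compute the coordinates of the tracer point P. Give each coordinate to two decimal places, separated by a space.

2.72 -1.67

A=(0,0), D=(5.00,0)
B = A + 1.00·(cos246°, sin246°) = (-0.4067, -0.9135)
|BD| = 5.4834
circle(B,10.00) ∩ circle(D,7.00): a=7.3921, h=6.7347
  candidates: C₊=(5.7600,6.9586) cross=36.929; C₋=(8.0041,-6.3226) cross=-36.929
  mode + wants cross > 0 → take C=(5.7600,6.9586) (cross=36.929)
ex = (C−B)/|BC| = (0.6167,0.7872); ey = (-0.7872,0.6167)
P = B + 1.33·ex + -2.93·ey = (2.7200,-1.6734)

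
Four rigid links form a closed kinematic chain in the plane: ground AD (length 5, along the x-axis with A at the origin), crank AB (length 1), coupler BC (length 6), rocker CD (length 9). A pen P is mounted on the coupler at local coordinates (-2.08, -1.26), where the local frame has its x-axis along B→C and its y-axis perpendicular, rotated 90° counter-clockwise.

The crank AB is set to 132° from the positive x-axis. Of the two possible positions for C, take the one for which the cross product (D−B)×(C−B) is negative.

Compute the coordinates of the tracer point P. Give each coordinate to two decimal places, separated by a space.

A=(0,0), D=(5.00,0)
B = A + 1.00·(cos132°, sin132°) = (-0.6691, 0.7431)
|BD| = 5.7176
circle(B,6.00) ∩ circle(D,9.00): a=-1.0764, h=5.9027
  candidates: C₊=(-0.9692,6.7356) cross=33.749; C₋=(-2.5036,-4.9695) cross=-33.749
  mode - wants cross < 0 → take C=(-2.5036,-4.9695) (cross=-33.749)
ex = (C−B)/|BC| = (-0.3057,-0.9521); ey = (0.9521,-0.3057)
P = B + -2.08·ex + -1.26·ey = (-1.2329,3.1088)

-1.23 3.11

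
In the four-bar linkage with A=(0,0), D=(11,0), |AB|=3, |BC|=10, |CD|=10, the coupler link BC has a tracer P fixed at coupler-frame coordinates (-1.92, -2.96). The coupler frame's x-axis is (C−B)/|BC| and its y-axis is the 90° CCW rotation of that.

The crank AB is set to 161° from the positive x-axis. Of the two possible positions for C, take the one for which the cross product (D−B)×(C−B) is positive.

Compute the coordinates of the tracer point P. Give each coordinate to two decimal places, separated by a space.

-2.28 -2.51

A=(0,0), D=(11.00,0)
B = A + 3.00·(cos161°, sin161°) = (-2.8366, 0.9767)
|BD| = 13.8710
circle(B,10.00) ∩ circle(D,10.00): a=6.9355, h=7.2041
  candidates: C₊=(4.5890,7.6746) cross=99.928; C₋=(3.5745,-6.6979) cross=-99.928
  mode + wants cross > 0 → take C=(4.5890,7.6746) (cross=99.928)
ex = (C−B)/|BC| = (0.7426,0.6698); ey = (-0.6698,0.7426)
P = B + -1.92·ex + -2.96·ey = (-2.2797,-2.5072)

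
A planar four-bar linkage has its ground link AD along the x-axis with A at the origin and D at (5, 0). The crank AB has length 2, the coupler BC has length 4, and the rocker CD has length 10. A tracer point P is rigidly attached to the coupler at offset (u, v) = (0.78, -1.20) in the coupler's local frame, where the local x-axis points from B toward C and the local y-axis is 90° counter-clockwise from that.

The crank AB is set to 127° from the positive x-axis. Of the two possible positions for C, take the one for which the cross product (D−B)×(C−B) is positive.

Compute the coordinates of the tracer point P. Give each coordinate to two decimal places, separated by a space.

-0.85 2.98

A=(0,0), D=(5.00,0)
B = A + 2.00·(cos127°, sin127°) = (-1.2036, 1.5973)
|BD| = 6.4060
circle(B,4.00) ∩ circle(D,10.00): a=-3.3534, h=2.1805
  candidates: C₊=(-3.9074,4.5451) cross=13.968; C₋=(-4.9948,0.3218) cross=-13.968
  mode + wants cross > 0 → take C=(-3.9074,4.5451) (cross=13.968)
ex = (C−B)/|BC| = (-0.6760,0.7369); ey = (-0.7369,-0.6760)
P = B + 0.78·ex + -1.20·ey = (-0.8465,2.9832)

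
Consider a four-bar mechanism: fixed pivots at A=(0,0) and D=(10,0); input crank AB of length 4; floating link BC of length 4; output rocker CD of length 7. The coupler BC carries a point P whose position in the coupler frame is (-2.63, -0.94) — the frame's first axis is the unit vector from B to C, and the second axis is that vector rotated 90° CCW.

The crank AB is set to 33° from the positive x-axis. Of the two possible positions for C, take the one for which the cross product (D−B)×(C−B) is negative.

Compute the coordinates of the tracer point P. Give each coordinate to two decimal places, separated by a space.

A=(0,0), D=(10.00,0)
B = A + 4.00·(cos33°, sin33°) = (3.3547, 2.1786)
|BD| = 6.9933
circle(B,4.00) ∩ circle(D,7.00): a=1.1373, h=3.8349
  candidates: C₊=(5.6300,5.4684) cross=26.819; C₋=(3.2407,-1.8198) cross=-26.819
  mode - wants cross < 0 → take C=(3.2407,-1.8198) (cross=-26.819)
ex = (C−B)/|BC| = (-0.0285,-0.9996); ey = (0.9996,-0.0285)
P = B + -2.63·ex + -0.94·ey = (2.4900,4.8343)

2.49 4.83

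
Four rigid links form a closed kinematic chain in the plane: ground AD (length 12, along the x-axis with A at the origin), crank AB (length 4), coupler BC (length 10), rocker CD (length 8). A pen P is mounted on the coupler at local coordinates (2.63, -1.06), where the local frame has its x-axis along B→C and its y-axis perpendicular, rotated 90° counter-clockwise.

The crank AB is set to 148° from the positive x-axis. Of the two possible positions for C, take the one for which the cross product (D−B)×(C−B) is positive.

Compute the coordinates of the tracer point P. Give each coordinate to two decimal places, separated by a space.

-0.56 1.97

A=(0,0), D=(12.00,0)
B = A + 4.00·(cos148°, sin148°) = (-3.3922, 2.1197)
|BD| = 15.5375
circle(B,10.00) ∩ circle(D,8.00): a=8.9272, h=4.5061
  candidates: C₊=(6.0663,5.3657) cross=70.013; C₋=(4.8368,-3.5622) cross=-70.013
  mode + wants cross > 0 → take C=(6.0663,5.3657) (cross=70.013)
ex = (C−B)/|BC| = (0.9458,0.3246); ey = (-0.3246,0.9458)
P = B + 2.63·ex + -1.06·ey = (-0.5605,1.9708)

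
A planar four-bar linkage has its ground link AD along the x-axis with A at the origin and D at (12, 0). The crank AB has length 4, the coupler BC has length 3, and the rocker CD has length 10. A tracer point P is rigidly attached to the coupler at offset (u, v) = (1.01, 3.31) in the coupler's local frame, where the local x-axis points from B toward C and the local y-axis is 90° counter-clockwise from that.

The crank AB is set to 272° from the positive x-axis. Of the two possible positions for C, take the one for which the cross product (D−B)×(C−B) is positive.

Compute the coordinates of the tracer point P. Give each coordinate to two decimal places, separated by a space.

A=(0,0), D=(12.00,0)
B = A + 4.00·(cos272°, sin272°) = (0.1396, -3.9976)
|BD| = 12.5160
circle(B,3.00) ∩ circle(D,10.00): a=2.6226, h=1.4566
  candidates: C₊=(2.1596,-1.7796) cross=18.231; C₋=(3.0901,-4.5402) cross=-18.231
  mode + wants cross > 0 → take C=(2.1596,-1.7796) (cross=18.231)
ex = (C−B)/|BC| = (0.6733,0.7393); ey = (-0.7393,0.6733)
P = B + 1.01·ex + 3.31·ey = (-1.6275,-1.0221)

-1.63 -1.02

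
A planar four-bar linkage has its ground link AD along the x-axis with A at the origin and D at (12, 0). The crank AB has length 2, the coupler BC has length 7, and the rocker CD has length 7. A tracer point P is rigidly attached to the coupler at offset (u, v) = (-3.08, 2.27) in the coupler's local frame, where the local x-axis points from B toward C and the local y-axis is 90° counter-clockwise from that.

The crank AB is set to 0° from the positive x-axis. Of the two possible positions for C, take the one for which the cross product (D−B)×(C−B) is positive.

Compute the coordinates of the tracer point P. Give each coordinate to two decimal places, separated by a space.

A=(0,0), D=(12.00,0)
B = A + 2.00·(cos0°, sin0°) = (2.0000, 0.0000)
|BD| = 10.0000
circle(B,7.00) ∩ circle(D,7.00): a=5.0000, h=4.8990
  candidates: C₊=(7.0000,4.8990) cross=48.990; C₋=(7.0000,-4.8990) cross=-48.990
  mode + wants cross > 0 → take C=(7.0000,4.8990) (cross=48.990)
ex = (C−B)/|BC| = (0.7143,0.6999); ey = (-0.6999,0.7143)
P = B + -3.08·ex + 2.27·ey = (-1.7887,-0.5341)

-1.79 -0.53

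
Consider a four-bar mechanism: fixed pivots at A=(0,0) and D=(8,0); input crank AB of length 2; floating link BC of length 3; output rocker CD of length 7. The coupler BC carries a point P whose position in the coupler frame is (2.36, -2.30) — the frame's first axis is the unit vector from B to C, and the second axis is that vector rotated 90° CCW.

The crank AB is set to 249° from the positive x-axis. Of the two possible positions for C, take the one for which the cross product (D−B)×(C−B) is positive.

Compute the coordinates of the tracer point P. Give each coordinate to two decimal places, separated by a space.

A=(0,0), D=(8.00,0)
B = A + 2.00·(cos249°, sin249°) = (-0.7167, -1.8672)
|BD| = 8.9145
circle(B,3.00) ∩ circle(D,7.00): a=2.2137, h=2.0247
  candidates: C₊=(1.0238,0.5763) cross=18.049; C₋=(1.8719,-3.3833) cross=-18.049
  mode + wants cross > 0 → take C=(1.0238,0.5763) (cross=18.049)
ex = (C−B)/|BC| = (0.5802,0.8145); ey = (-0.8145,0.5802)
P = B + 2.36·ex + -2.30·ey = (2.5258,-1.2793)

2.53 -1.28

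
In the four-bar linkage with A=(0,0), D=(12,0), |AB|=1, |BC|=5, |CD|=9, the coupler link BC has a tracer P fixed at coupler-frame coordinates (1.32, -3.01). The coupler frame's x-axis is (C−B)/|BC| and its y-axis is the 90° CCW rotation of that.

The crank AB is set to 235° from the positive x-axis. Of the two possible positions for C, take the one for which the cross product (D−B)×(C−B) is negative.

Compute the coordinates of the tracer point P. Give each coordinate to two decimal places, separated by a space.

A=(0,0), D=(12.00,0)
B = A + 1.00·(cos235°, sin235°) = (-0.5736, -0.8192)
|BD| = 12.6002
circle(B,5.00) ∩ circle(D,9.00): a=4.0779, h=2.8932
  candidates: C₊=(3.3076,2.3330) cross=36.455; C₋=(3.6838,-3.4411) cross=-36.455
  mode - wants cross < 0 → take C=(3.6838,-3.4411) (cross=-36.455)
ex = (C−B)/|BC| = (0.8515,-0.5244); ey = (0.5244,0.8515)
P = B + 1.32·ex + -3.01·ey = (-1.0280,-4.0743)

-1.03 -4.07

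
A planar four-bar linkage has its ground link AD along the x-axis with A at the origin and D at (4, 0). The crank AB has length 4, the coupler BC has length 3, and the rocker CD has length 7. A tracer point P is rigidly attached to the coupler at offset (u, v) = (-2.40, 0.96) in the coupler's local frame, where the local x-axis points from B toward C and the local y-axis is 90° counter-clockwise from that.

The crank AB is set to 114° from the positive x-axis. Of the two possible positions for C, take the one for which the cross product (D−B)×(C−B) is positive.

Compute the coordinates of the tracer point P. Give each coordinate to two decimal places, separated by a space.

A=(0,0), D=(4.00,0)
B = A + 4.00·(cos114°, sin114°) = (-1.6269, 3.6542)
|BD| = 6.7094
circle(B,3.00) ∩ circle(D,7.00): a=0.3738, h=2.9766
  candidates: C₊=(0.3077,5.9470) cross=19.971; C₋=(-2.9347,0.9542) cross=-19.971
  mode + wants cross > 0 → take C=(0.3077,5.9470) (cross=19.971)
ex = (C−B)/|BC| = (0.6449,0.7643); ey = (-0.7643,0.6449)
P = B + -2.40·ex + 0.96·ey = (-3.9084,2.4390)

-3.91 2.44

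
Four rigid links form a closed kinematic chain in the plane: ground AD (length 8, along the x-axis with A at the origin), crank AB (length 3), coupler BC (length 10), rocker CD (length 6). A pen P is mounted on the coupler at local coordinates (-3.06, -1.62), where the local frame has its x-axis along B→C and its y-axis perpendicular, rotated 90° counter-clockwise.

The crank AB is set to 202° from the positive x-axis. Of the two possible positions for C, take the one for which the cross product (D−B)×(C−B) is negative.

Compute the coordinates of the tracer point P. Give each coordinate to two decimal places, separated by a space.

-6.24 -1.17

A=(0,0), D=(8.00,0)
B = A + 3.00·(cos202°, sin202°) = (-2.7816, -1.1238)
|BD| = 10.8400
circle(B,10.00) ∩ circle(D,6.00): a=8.3720, h=5.4689
  candidates: C₊=(4.9784,5.1836) cross=59.283; C₋=(6.1123,-5.6953) cross=-59.283
  mode - wants cross < 0 → take C=(6.1123,-5.6953) (cross=-59.283)
ex = (C−B)/|BC| = (0.8894,-0.4572); ey = (0.4572,0.8894)
P = B + -3.06·ex + -1.62·ey = (-6.2437,-1.1657)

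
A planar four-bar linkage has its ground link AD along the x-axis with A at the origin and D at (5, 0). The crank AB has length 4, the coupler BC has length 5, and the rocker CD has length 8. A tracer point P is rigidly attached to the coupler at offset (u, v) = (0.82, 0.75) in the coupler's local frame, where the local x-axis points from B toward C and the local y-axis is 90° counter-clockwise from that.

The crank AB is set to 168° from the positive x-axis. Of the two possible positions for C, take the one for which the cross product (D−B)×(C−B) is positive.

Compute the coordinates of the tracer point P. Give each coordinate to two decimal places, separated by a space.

A=(0,0), D=(5.00,0)
B = A + 4.00·(cos168°, sin168°) = (-3.9126, 0.8316)
|BD| = 8.9513
circle(B,5.00) ∩ circle(D,8.00): a=2.2972, h=4.4410
  candidates: C₊=(-1.2127,5.0401) cross=39.753; C₋=(-2.0379,-3.8036) cross=-39.753
  mode + wants cross > 0 → take C=(-1.2127,5.0401) (cross=39.753)
ex = (C−B)/|BC| = (0.5400,0.8417); ey = (-0.8417,0.5400)
P = B + 0.82·ex + 0.75·ey = (-4.1011,1.9268)

-4.10 1.93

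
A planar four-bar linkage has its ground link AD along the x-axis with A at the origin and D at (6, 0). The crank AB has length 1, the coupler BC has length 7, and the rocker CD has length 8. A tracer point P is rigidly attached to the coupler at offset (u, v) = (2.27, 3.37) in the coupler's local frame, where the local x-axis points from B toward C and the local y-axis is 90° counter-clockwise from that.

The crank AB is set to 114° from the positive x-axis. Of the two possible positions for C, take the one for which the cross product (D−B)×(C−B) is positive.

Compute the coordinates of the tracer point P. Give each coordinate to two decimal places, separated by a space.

A=(0,0), D=(6.00,0)
B = A + 1.00·(cos114°, sin114°) = (-0.4067, 0.9135)
|BD| = 6.4715
circle(B,7.00) ∩ circle(D,8.00): a=2.0769, h=6.6848
  candidates: C₊=(2.5930,7.2382) cross=43.261; C₋=(0.7057,-5.9975) cross=-43.261
  mode + wants cross > 0 → take C=(2.5930,7.2382) (cross=43.261)
ex = (C−B)/|BC| = (0.4285,0.9035); ey = (-0.9035,0.4285)
P = B + 2.27·ex + 3.37·ey = (-2.4789,4.4087)

-2.48 4.41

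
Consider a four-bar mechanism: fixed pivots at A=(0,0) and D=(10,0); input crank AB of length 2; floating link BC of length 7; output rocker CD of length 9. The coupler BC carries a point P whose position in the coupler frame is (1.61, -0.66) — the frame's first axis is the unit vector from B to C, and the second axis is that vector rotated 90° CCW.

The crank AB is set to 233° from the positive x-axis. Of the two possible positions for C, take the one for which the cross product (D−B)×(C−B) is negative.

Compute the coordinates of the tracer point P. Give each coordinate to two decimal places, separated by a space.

-0.52 -3.20

A=(0,0), D=(10.00,0)
B = A + 2.00·(cos233°, sin233°) = (-1.2036, -1.5973)
|BD| = 11.3169
circle(B,7.00) ∩ circle(D,9.00): a=4.2446, h=5.5662
  candidates: C₊=(2.2129,4.5123) cross=62.993; C₋=(3.7841,-6.5087) cross=-62.993
  mode - wants cross < 0 → take C=(3.7841,-6.5087) (cross=-62.993)
ex = (C−B)/|BC| = (0.7125,-0.7016); ey = (0.7016,0.7125)
P = B + 1.61·ex + -0.66·ey = (-0.5195,-3.1972)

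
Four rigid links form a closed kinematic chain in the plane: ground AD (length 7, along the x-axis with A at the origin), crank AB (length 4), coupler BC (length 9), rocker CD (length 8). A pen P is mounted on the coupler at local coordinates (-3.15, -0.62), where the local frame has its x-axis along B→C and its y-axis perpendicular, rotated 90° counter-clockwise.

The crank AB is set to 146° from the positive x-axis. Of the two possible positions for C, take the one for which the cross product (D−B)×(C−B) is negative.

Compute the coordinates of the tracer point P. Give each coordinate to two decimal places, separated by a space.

A=(0,0), D=(7.00,0)
B = A + 4.00·(cos146°, sin146°) = (-3.3162, 2.2368)
|BD| = 10.5559
circle(B,9.00) ∩ circle(D,8.00): a=6.0832, h=6.6329
  candidates: C₊=(4.0344,7.4300) cross=70.016; C₋=(1.2234,-5.5345) cross=-70.016
  mode - wants cross < 0 → take C=(1.2234,-5.5345) (cross=-70.016)
ex = (C−B)/|BC| = (0.5044,-0.8635); ey = (0.8635,0.5044)
P = B + -3.15·ex + -0.62·ey = (-5.4403,4.6440)

-5.44 4.64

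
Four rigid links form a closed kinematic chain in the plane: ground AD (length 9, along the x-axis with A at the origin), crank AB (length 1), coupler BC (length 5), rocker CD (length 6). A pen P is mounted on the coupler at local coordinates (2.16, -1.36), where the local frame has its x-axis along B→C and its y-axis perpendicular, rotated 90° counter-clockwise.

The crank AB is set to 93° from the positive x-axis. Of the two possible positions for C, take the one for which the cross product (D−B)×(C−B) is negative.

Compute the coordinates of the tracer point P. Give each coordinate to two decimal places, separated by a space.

A=(0,0), D=(9.00,0)
B = A + 1.00·(cos93°, sin93°) = (-0.0523, 0.9986)
|BD| = 9.1073
circle(B,5.00) ∩ circle(D,6.00): a=3.9497, h=3.0659
  candidates: C₊=(4.2097,3.6130) cross=27.922; C₋=(3.5374,-2.4819) cross=-27.922
  mode - wants cross < 0 → take C=(3.5374,-2.4819) (cross=-27.922)
ex = (C−B)/|BC| = (0.7179,-0.6961); ey = (0.6961,0.7179)
P = B + 2.16·ex + -1.36·ey = (0.5517,-1.4814)

0.55 -1.48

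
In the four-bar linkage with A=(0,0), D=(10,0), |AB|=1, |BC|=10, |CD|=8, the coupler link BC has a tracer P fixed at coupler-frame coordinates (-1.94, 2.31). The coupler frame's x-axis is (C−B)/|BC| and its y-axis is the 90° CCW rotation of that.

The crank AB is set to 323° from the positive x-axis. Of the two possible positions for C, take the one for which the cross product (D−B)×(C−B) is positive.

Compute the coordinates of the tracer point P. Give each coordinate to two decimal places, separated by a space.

-2.21 -0.75

A=(0,0), D=(10.00,0)
B = A + 1.00·(cos323°, sin323°) = (0.7986, -0.6018)
|BD| = 9.2210
circle(B,10.00) ∩ circle(D,8.00): a=6.5626, h=7.5454
  candidates: C₊=(6.8548,7.3558) cross=69.576; C₋=(7.8397,-7.7028) cross=-69.576
  mode + wants cross > 0 → take C=(6.8548,7.3558) (cross=69.576)
ex = (C−B)/|BC| = (0.6056,0.7958); ey = (-0.7958,0.6056)
P = B + -1.94·ex + 2.31·ey = (-2.2145,-0.7466)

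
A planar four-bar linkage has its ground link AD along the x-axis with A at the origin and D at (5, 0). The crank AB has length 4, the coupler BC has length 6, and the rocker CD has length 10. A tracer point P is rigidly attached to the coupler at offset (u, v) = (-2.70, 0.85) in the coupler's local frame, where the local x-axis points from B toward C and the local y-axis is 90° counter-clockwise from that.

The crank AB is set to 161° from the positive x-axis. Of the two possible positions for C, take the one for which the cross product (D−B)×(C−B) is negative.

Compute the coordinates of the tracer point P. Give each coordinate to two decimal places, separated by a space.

A=(0,0), D=(5.00,0)
B = A + 4.00·(cos161°, sin161°) = (-3.7821, 1.3023)
|BD| = 8.8781
circle(B,6.00) ∩ circle(D,10.00): a=0.8347, h=5.9417
  candidates: C₊=(-2.0849,7.0572) cross=52.751; C₋=(-3.8280,-4.6976) cross=-52.751
  mode - wants cross < 0 → take C=(-3.8280,-4.6976) (cross=-52.751)
ex = (C−B)/|BC| = (-0.0076,-1.0000); ey = (1.0000,-0.0076)
P = B + -2.70·ex + 0.85·ey = (-2.9114,3.9957)

-2.91 4.00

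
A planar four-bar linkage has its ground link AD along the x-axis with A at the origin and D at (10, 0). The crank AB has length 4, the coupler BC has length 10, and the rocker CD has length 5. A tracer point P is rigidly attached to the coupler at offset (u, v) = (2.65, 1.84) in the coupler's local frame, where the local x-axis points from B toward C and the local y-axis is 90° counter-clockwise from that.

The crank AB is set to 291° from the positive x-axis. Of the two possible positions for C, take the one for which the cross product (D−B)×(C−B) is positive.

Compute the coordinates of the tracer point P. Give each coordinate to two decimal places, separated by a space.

A=(0,0), D=(10.00,0)
B = A + 4.00·(cos291°, sin291°) = (1.4335, -3.7343)
|BD| = 9.3451
circle(B,10.00) ∩ circle(D,5.00): a=8.6853, h=4.9563
  candidates: C₊=(7.4147,4.2797) cross=46.317; C₋=(11.3758,-4.8070) cross=-46.317
  mode + wants cross > 0 → take C=(7.4147,4.2797) (cross=46.317)
ex = (C−B)/|BC| = (0.5981,0.8014); ey = (-0.8014,0.5981)
P = B + 2.65·ex + 1.84·ey = (1.5439,-0.5101)

1.54 -0.51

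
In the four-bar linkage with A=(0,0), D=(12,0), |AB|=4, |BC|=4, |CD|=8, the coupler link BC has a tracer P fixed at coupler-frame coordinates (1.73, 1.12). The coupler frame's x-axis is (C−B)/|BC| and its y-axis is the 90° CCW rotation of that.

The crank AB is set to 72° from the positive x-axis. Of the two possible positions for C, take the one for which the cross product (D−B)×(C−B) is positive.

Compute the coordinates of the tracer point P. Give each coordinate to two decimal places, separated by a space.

A=(0,0), D=(12.00,0)
B = A + 4.00·(cos72°, sin72°) = (1.2361, 3.8042)
|BD| = 11.4164
circle(B,4.00) ∩ circle(D,8.00): a=3.6060, h=1.7312
  candidates: C₊=(5.2128,4.2349) cross=19.764; C₋=(4.0591,0.9704) cross=-19.764
  mode + wants cross > 0 → take C=(5.2128,4.2349) (cross=19.764)
ex = (C−B)/|BC| = (0.9942,0.1077); ey = (-0.1077,0.9942)
P = B + 1.73·ex + 1.12·ey = (2.8354,5.1040)

2.84 5.10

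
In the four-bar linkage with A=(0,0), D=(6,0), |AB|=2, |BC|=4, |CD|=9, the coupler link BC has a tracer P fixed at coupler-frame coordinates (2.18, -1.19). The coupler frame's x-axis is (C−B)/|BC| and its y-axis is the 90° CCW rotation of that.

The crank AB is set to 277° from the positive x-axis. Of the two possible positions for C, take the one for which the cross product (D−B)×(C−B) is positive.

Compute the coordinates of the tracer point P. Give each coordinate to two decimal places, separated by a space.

A=(0,0), D=(6.00,0)
B = A + 2.00·(cos277°, sin277°) = (0.2437, -1.9851)
|BD| = 6.0889
circle(B,4.00) ∩ circle(D,9.00): a=-2.2931, h=3.2775
  candidates: C₊=(-2.9926,0.3657) cross=19.956; C₋=(-0.8556,-5.8311) cross=-19.956
  mode + wants cross > 0 → take C=(-2.9926,0.3657) (cross=19.956)
ex = (C−B)/|BC| = (-0.8091,0.5877); ey = (-0.5877,-0.8091)
P = B + 2.18·ex + -1.19·ey = (-0.8207,0.2589)

-0.82 0.26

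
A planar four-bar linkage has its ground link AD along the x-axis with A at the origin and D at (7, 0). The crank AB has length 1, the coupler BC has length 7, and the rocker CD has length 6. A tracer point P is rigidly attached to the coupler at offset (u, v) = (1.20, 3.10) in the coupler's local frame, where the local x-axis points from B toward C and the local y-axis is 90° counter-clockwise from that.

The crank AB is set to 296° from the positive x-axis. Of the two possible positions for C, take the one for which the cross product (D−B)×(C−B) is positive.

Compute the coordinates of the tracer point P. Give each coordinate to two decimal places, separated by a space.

A=(0,0), D=(7.00,0)
B = A + 1.00·(cos296°, sin296°) = (0.4384, -0.8988)
|BD| = 6.6229
circle(B,7.00) ∩ circle(D,6.00): a=4.2929, h=5.5291
  candidates: C₊=(3.9412,5.1618) cross=36.619; C₋=(5.4419,-5.7942) cross=-36.619
  mode + wants cross > 0 → take C=(3.9412,5.1618) (cross=36.619)
ex = (C−B)/|BC| = (0.5004,0.8658); ey = (-0.8658,0.5004)
P = B + 1.20·ex + 3.10·ey = (-1.6451,1.6914)

-1.65 1.69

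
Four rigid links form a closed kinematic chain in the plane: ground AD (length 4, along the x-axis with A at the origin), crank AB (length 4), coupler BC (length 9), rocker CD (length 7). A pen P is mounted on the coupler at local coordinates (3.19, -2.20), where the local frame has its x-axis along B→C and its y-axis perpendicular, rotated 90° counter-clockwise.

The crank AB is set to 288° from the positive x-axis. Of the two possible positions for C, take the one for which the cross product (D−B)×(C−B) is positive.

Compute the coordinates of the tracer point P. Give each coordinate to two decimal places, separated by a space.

A=(0,0), D=(4.00,0)
B = A + 4.00·(cos288°, sin288°) = (1.2361, -3.8042)
|BD| = 4.7023
circle(B,9.00) ∩ circle(D,7.00): a=5.7537, h=6.9206
  candidates: C₊=(-0.9808,4.9185) cross=32.543; C₋=(10.2169,-3.2172) cross=-32.543
  mode + wants cross > 0 → take C=(-0.9808,4.9185) (cross=32.543)
ex = (C−B)/|BC| = (-0.2463,0.9692); ey = (-0.9692,-0.2463)
P = B + 3.19·ex + -2.20·ey = (2.5825,-0.1706)

2.58 -0.17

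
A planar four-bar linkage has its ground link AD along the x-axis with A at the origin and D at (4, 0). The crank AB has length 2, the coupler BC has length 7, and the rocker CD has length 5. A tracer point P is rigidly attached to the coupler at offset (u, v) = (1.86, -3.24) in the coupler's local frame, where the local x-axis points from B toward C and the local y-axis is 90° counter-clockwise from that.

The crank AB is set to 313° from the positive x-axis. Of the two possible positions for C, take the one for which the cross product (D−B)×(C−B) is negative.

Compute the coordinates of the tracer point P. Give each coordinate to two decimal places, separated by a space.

2.67 -4.96

A=(0,0), D=(4.00,0)
B = A + 2.00·(cos313°, sin313°) = (1.3640, -1.4627)
|BD| = 3.0146
circle(B,7.00) ∩ circle(D,5.00): a=5.4879, h=4.3455
  candidates: C₊=(4.0542,4.9997) cross=13.100; C₋=(8.2710,-2.5996) cross=-13.100
  mode - wants cross < 0 → take C=(8.2710,-2.5996) (cross=-13.100)
ex = (C−B)/|BC| = (0.9867,-0.1624); ey = (0.1624,0.9867)
P = B + 1.86·ex + -3.24·ey = (2.6731,-4.9618)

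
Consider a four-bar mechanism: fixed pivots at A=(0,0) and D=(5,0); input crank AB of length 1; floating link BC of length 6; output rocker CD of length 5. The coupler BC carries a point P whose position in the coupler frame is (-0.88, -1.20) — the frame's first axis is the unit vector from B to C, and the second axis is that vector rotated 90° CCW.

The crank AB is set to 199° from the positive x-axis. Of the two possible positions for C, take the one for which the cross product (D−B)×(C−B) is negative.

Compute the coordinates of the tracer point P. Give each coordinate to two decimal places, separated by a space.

A=(0,0), D=(5.00,0)
B = A + 1.00·(cos199°, sin199°) = (-0.9455, -0.3256)
|BD| = 5.9544
circle(B,6.00) ∩ circle(D,5.00): a=3.9009, h=4.5588
  candidates: C₊=(2.7003,4.4397) cross=27.145; C₋=(3.1988,-4.6643) cross=-27.145
  mode - wants cross < 0 → take C=(3.1988,-4.6643) (cross=-27.145)
ex = (C−B)/|BC| = (0.6907,-0.7231); ey = (0.7231,0.6907)
P = B + -0.88·ex + -1.20·ey = (-2.4211,-0.5181)

-2.42 -0.52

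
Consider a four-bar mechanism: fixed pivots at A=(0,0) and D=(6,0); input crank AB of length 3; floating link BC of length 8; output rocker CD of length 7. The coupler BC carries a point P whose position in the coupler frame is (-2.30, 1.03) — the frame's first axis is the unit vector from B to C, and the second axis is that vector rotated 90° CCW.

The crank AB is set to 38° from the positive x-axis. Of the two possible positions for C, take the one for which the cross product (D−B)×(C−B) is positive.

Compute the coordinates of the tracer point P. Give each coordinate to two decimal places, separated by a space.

A=(0,0), D=(6.00,0)
B = A + 3.00·(cos38°, sin38°) = (2.3640, 1.8470)
|BD| = 4.0782
circle(B,8.00) ∩ circle(D,7.00): a=3.8781, h=6.9971
  candidates: C₊=(8.9906,6.3290) cross=28.536; C₋=(2.6527,-6.1478) cross=-28.536
  mode + wants cross > 0 → take C=(8.9906,6.3290) (cross=28.536)
ex = (C−B)/|BC| = (0.8283,0.5603); ey = (-0.5603,0.8283)
P = B + -2.30·ex + 1.03·ey = (-0.1182,1.4116)

-0.12 1.41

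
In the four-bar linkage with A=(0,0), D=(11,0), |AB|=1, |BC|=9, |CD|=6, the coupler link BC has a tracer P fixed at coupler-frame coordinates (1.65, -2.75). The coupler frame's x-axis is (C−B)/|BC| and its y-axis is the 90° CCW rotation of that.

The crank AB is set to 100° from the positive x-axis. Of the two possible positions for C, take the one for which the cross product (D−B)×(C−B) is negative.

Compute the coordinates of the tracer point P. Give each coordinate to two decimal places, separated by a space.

-0.52 -2.20

A=(0,0), D=(11.00,0)
B = A + 1.00·(cos100°, sin100°) = (-0.1736, 0.9848)
|BD| = 11.2170
circle(B,9.00) ∩ circle(D,6.00): a=7.6144, h=4.7981
  candidates: C₊=(7.8326,5.0958) cross=53.820; C₋=(6.9901,-4.4632) cross=-53.820
  mode - wants cross < 0 → take C=(6.9901,-4.4632) (cross=-53.820)
ex = (C−B)/|BC| = (0.7960,-0.6053); ey = (0.6053,0.7960)
P = B + 1.65·ex + -2.75·ey = (-0.5250,-2.2029)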